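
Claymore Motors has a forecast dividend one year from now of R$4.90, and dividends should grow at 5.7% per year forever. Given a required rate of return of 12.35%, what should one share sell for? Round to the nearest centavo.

R$73.68

Gordon growth model: P₀ = D₁/(r − g), with D₁ = 4.90 given directly.
P₀ = 4.9000 / (0.1235 − 0.057) = 4.9000 / 0.0665 = 73.6842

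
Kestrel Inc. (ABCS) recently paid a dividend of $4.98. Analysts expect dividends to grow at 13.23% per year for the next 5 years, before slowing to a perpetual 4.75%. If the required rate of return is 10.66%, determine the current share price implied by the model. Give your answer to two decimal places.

$125.69

Two-stage DDM. Project D₁…D_5 at 0.1323, terminal growth 0.0475, discount at r = 0.1066.
D_1 = 5.6389
D_2 = 6.3849
D_3 = 7.2296
D_4 = 8.1861
D_5 = 9.2691
Terminal value at t=5: TV = D_6/(r−g) = 9.7094/(0.1066−0.0475) = 164.2871
P₀ = 5.6389/(1+0.1066)^1 + 6.3849/(1+0.1066)^2 + 7.2296/(1+0.1066)^3 + 8.1861/(1+0.1066)^4 + 9.2691/(1+0.1066)^5 + 164.2871/(1+0.1066)^5 = 125.6929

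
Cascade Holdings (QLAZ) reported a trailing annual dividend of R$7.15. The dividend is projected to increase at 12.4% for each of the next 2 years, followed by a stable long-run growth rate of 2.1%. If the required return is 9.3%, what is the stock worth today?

Two-stage DDM. Project D₁…D_2 at 0.124, terminal growth 0.021, discount at r = 0.093.
D_1 = 8.0366
D_2 = 9.0331
Terminal value at t=2: TV = D_3/(r−g) = 9.2228/(0.093−0.021) = 128.0949
P₀ = 8.0366/(1+0.093)^1 + 9.0331/(1+0.093)^2 + 128.0949/(1+0.093)^2 = 122.1380

R$122.14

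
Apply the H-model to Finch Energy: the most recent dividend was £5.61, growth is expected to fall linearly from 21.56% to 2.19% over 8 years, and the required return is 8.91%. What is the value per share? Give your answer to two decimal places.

H-model: P₀ = D₀[(1+g_L) + H(g_S−g_L)]/(r−g_L), with H = 8/2 = 4.
P₀ = 5.61 × [(1+0.0219) + 4×(0.2156−0.0219)] / (0.0891−0.0219)
   = 5.61 × 1.7967 / 0.0672 = 149.9924

£149.99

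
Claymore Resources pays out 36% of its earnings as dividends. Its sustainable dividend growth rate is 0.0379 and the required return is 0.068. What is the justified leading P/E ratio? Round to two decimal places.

Justified leading P/E = b/(r−g) = 0.36/(0.068−0.0379) = 11.9601

11.96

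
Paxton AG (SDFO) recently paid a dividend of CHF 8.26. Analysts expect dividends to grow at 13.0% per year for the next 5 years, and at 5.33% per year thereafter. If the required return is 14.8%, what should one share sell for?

CHF 124.29

Two-stage DDM. Project D₁…D_5 at 0.13, terminal growth 0.0533, discount at r = 0.148.
D_1 = 9.3338
D_2 = 10.5472
D_3 = 11.9183
D_4 = 13.4677
D_5 = 15.2185
Terminal value at t=5: TV = D_6/(r−g) = 16.0297/(0.148−0.0533) = 169.2678
P₀ = 9.3338/(1+0.148)^1 + 10.5472/(1+0.148)^2 + 11.9183/(1+0.148)^3 + 13.4677/(1+0.148)^4 + 15.2185/(1+0.148)^5 + 169.2678/(1+0.148)^5 = 124.2891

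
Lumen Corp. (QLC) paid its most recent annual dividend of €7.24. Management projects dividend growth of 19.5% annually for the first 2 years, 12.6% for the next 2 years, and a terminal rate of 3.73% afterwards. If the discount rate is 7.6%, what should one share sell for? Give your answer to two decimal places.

Three-stage DDM. Project D₁…D_4; terminal Gordon value at t=4 with g = 0.0373; discount at r = 0.076.
D_1 = 8.6518
D_2 = 10.3389
D_3 = 11.6416
D_4 = 13.1084
TV_4 = 13.5974/(0.076−0.0373) = 351.3537
P₀ = Σ Dₜ/(1+r)ᵗ + TV_4/(1+r)^4 = 298.2120

€298.21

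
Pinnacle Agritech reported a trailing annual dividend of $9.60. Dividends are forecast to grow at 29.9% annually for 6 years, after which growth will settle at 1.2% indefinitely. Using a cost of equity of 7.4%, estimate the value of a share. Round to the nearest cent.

Two-stage DDM. Project D₁…D_6 at 0.299, terminal growth 0.012, discount at r = 0.074.
D_1 = 12.4704
D_2 = 16.1990
D_3 = 21.0426
D_4 = 27.3343
D_5 = 35.5072
D_6 = 46.1239
Terminal value at t=6: TV = D_7/(r−g) = 46.6774/(0.074−0.012) = 752.8613
P₀ = 12.4704/(1+0.074)^1 + 16.1990/(1+0.074)^2 + 21.0426/(1+0.074)^3 + 27.3343/(1+0.074)^4 + 35.5072/(1+0.074)^5 + 46.1239/(1+0.074)^6 + 752.8613/(1+0.074)^6 = 608.6438

$608.64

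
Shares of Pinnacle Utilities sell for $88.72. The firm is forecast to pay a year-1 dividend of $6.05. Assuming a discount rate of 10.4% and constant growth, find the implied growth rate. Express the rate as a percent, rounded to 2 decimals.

3.58%

From P₀ = D₁/(r − g), the implied growth is g = r − D₁/P₀.
g = 0.104 − 6.05/88.72 = 0.104 − 0.06819 = 0.03581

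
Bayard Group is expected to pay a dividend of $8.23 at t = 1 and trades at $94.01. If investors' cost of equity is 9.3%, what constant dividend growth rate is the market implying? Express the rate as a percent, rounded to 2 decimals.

From P₀ = D₁/(r − g), the implied growth is g = r − D₁/P₀.
g = 0.093 − 8.23/94.01 = 0.093 − 0.08754 = 0.00546

0.55%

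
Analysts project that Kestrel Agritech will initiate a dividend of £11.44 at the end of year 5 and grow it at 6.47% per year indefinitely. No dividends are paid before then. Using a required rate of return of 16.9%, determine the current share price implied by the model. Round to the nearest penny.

£58.73

Deferred-dividend DDM. At t=4 the remaining stream is a growing perpetuity with first payment D_5 = 11.44.
V_4 = D_5/(r−g) = 11.44/(0.169−0.0647) = 109.6836
P₀ = V_4/(1+r)^4 = 109.6836/(1+0.169)^4 = 58.7332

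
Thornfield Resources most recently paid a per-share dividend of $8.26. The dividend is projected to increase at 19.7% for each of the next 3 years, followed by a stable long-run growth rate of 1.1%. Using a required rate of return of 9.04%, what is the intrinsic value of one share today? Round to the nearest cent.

$169.08

Two-stage DDM. Project D₁…D_3 at 0.197, terminal growth 0.011, discount at r = 0.0904.
D_1 = 9.8872
D_2 = 11.8350
D_3 = 14.1665
Terminal value at t=3: TV = D_4/(r−g) = 14.3223/(0.0904−0.011) = 180.3820
P₀ = 9.8872/(1+0.0904)^1 + 11.8350/(1+0.0904)^2 + 14.1665/(1+0.0904)^3 + 180.3820/(1+0.0904)^3 = 169.0833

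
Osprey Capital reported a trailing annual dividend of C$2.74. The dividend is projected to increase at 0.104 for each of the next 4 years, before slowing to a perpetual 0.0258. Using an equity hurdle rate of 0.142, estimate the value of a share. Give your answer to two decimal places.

Two-stage DDM. Project D₁…D_4 at 0.104, terminal growth 0.0258, discount at r = 0.142.
D_1 = 3.0250
D_2 = 3.3396
D_3 = 3.6869
D_4 = 4.0703
Terminal value at t=4: TV = D_5/(r−g) = 4.1753/(0.142−0.0258) = 35.9322
P₀ = 3.0250/(1+0.142)^1 + 3.3396/(1+0.142)^2 + 3.6869/(1+0.142)^3 + 4.0703/(1+0.142)^4 + 35.9322/(1+0.142)^4 = 31.2042

C$31.20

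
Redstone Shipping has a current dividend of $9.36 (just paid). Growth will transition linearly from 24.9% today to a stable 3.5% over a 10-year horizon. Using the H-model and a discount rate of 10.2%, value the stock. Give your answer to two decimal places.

H-model: P₀ = D₀[(1+g_L) + H(g_S−g_L)]/(r−g_L), with H = 10/2 = 5.
P₀ = 9.36 × [(1+0.035) + 5×(0.249−0.035)] / (0.102−0.035)
   = 9.36 × 2.1050 / 0.067 = 294.0716

$294.07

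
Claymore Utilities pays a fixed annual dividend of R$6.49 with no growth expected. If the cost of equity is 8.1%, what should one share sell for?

Zero-growth DDM (perpetuity): P₀ = D/r = 6.49 / 0.081 = 80.1235

R$80.12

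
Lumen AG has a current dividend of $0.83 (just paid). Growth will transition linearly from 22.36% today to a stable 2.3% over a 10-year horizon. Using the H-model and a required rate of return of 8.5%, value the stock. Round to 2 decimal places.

H-model: P₀ = D₀[(1+g_L) + H(g_S−g_L)]/(r−g_L), with H = 10/2 = 5.
P₀ = 0.83 × [(1+0.023) + 5×(0.2236−0.023)] / (0.085−0.023)
   = 0.83 × 2.0260 / 0.062 = 27.1223

$27.12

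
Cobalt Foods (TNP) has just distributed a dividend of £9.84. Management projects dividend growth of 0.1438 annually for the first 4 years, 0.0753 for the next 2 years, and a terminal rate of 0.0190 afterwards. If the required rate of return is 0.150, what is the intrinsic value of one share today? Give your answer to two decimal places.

£121.74

Three-stage DDM. Project D₁…D_6; terminal Gordon value at t=6 with g = 0.019; discount at r = 0.15.
D_1 = 11.2550
D_2 = 12.8735
D_3 = 14.7247
D_4 = 16.8421
D_5 = 18.1103
D_6 = 19.4740
TV_6 = 19.8440/(0.15−0.019) = 151.4808
P₀ = Σ Dₜ/(1+r)ᵗ + TV_6/(1+r)^6 = 121.7448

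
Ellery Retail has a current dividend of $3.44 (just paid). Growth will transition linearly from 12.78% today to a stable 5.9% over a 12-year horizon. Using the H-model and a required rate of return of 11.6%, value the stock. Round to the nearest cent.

H-model: P₀ = D₀[(1+g_L) + H(g_S−g_L)]/(r−g_L), with H = 12/2 = 6.
P₀ = 3.44 × [(1+0.059) + 6×(0.1278−0.059)] / (0.116−0.059)
   = 3.44 × 1.4718 / 0.057 = 88.8244

$88.82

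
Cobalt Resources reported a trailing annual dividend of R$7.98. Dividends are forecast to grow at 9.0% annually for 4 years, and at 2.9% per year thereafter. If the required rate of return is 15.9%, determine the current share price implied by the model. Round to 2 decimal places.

R$76.86

Two-stage DDM. Project D₁…D_4 at 0.09, terminal growth 0.029, discount at r = 0.159.
D_1 = 8.6982
D_2 = 9.4810
D_3 = 10.3343
D_4 = 11.2644
Terminal value at t=4: TV = D_5/(r−g) = 11.5911/(0.159−0.029) = 89.1622
P₀ = 8.6982/(1+0.159)^1 + 9.4810/(1+0.159)^2 + 10.3343/(1+0.159)^3 + 11.2644/(1+0.159)^4 + 89.1622/(1+0.159)^4 = 76.8574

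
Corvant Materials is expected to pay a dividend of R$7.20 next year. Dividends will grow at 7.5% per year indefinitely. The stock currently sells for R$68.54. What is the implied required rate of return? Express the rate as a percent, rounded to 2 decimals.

18.00%

Rearranging the constant-growth DDM: r = D₁/P₀ + g.
r = 7.2000 / 68.54 + 0.075 = 0.10505 + 0.075 = 0.18005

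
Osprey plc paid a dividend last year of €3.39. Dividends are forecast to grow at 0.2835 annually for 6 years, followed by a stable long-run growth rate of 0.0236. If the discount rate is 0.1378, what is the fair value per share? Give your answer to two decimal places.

Two-stage DDM. Project D₁…D_6 at 0.2835, terminal growth 0.0236, discount at r = 0.1378.
D_1 = 4.3511
D_2 = 5.5846
D_3 = 7.1678
D_4 = 9.1999
D_5 = 11.8081
D_6 = 15.1557
Terminal value at t=6: TV = D_7/(r−g) = 15.5133/(0.1378−0.0236) = 135.8436
P₀ = 4.3511/(1+0.1378)^1 + 5.5846/(1+0.1378)^2 + 7.1678/(1+0.1378)^3 + 9.1999/(1+0.1378)^4 + 11.8081/(1+0.1378)^5 + 15.1557/(1+0.1378)^6 + 135.8436/(1+0.1378)^6 = 94.2809

€94.28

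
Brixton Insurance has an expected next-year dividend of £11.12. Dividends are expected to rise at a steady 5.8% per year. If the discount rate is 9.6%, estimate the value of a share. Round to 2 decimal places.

Gordon growth model: P₀ = D₁/(r − g), with D₁ = 11.12 given directly.
P₀ = 11.1200 / (0.096 − 0.058) = 11.1200 / 0.038 = 292.6316

£292.63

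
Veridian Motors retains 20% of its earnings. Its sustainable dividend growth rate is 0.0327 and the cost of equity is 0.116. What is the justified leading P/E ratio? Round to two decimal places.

Payout ratio b = 1 − 0.20 = 0.80.
Justified leading P/E = b/(r−g) = 0.80/(0.116−0.0327) = 9.6038

9.60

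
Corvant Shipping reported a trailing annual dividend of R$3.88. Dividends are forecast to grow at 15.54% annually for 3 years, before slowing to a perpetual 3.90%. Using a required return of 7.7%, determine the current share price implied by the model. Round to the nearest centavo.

Two-stage DDM. Project D₁…D_3 at 0.1554, terminal growth 0.039, discount at r = 0.077.
D_1 = 4.4830
D_2 = 5.1796
D_3 = 5.9845
Terminal value at t=3: TV = D_4/(r−g) = 6.2179/(0.077−0.039) = 163.6292
P₀ = 4.4830/(1+0.077)^1 + 5.1796/(1+0.077)^2 + 5.9845/(1+0.077)^3 + 163.6292/(1+0.077)^3 = 144.4010

R$144.40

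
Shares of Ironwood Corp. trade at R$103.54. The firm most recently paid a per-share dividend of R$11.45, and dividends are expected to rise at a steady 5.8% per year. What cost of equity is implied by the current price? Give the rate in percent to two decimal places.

Rearranging the constant-growth DDM: r = D₁/P₀ + g.
D₁ = 11.45 × (1 + 0.058) = 12.1141.
r = 12.1141 / 103.54 + 0.058 = 0.11700 + 0.058 = 0.17500

17.50%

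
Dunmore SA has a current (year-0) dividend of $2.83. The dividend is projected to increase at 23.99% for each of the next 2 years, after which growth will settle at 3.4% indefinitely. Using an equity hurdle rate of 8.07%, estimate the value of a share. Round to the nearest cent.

Two-stage DDM. Project D₁…D_2 at 0.2399, terminal growth 0.034, discount at r = 0.0807.
D_1 = 3.5089
D_2 = 4.3507
Terminal value at t=2: TV = D_3/(r−g) = 4.4986/(0.0807−0.034) = 96.3304
P₀ = 3.5089/(1+0.0807)^1 + 4.3507/(1+0.0807)^2 + 96.3304/(1+0.0807)^2 = 89.4529

$89.45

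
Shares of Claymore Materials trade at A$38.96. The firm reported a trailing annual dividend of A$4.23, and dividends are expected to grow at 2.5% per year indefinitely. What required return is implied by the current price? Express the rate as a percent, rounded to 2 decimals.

13.63%

Rearranging the constant-growth DDM: r = D₁/P₀ + g.
D₁ = 4.23 × (1 + 0.025) = 4.3357.
r = 4.3357 / 38.96 + 0.025 = 0.11129 + 0.025 = 0.13629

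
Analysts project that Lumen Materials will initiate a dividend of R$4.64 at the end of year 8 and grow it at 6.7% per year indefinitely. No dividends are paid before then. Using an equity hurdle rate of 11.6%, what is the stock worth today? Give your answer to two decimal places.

Deferred-dividend DDM. At t=7 the remaining stream is a growing perpetuity with first payment D_8 = 4.64.
V_7 = D_8/(r−g) = 4.64/(0.116−0.067) = 94.6939
P₀ = V_7/(1+r)^7 = 94.6939/(1+0.116)^7 = 43.9210

R$43.92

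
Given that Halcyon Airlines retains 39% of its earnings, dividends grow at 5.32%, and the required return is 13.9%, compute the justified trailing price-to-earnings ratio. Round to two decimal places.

7.49

Payout ratio b = 1 − 0.39 = 0.61.
Justified trailing P/E = b(1+g)/(r−g) = 0.61×(1+0.0532)/(0.139−0.0532) = 7.4878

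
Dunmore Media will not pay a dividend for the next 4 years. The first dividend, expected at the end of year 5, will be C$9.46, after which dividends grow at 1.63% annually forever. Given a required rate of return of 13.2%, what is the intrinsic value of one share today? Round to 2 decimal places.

Deferred-dividend DDM. At t=4 the remaining stream is a growing perpetuity with first payment D_5 = 9.46.
V_4 = D_5/(r−g) = 9.46/(0.132−0.0163) = 81.7632
P₀ = V_4/(1+r)^4 = 81.7632/(1+0.132)^4 = 49.7934

C$49.79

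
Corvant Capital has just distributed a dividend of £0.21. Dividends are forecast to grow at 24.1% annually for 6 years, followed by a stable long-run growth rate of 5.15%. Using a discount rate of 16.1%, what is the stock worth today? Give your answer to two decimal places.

Two-stage DDM. Project D₁…D_6 at 0.241, terminal growth 0.0515, discount at r = 0.161.
D_1 = 0.2606
D_2 = 0.3234
D_3 = 0.4014
D_4 = 0.4981
D_5 = 0.6181
D_6 = 0.7671
Terminal value at t=6: TV = D_7/(r−g) = 0.8066/(0.161−0.0515) = 7.3662
P₀ = 0.2606/(1+0.161)^1 + 0.3234/(1+0.161)^2 + 0.4014/(1+0.161)^3 + 0.4981/(1+0.161)^4 + 0.6181/(1+0.161)^5 + 0.7671/(1+0.161)^6 + 7.3662/(1+0.161)^6 = 4.6091

£4.61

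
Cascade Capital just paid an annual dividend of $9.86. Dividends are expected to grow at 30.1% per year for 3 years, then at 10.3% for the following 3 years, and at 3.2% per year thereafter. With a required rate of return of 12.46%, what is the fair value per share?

$244.44

Three-stage DDM. Project D₁…D_6; terminal Gordon value at t=6 with g = 0.032; discount at r = 0.1246.
D_1 = 12.8279
D_2 = 16.6890
D_3 = 21.7124
D_4 = 23.9488
D_5 = 26.4156
D_6 = 29.1364
TV_6 = 30.0687/(0.1246−0.032) = 324.7163
P₀ = Σ Dₜ/(1+r)ᵗ + TV_6/(1+r)^6 = 244.4431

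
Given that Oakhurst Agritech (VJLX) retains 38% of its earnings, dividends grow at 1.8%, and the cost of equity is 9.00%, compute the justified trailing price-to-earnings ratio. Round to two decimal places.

Payout ratio b = 1 − 0.38 = 0.62.
Justified trailing P/E = b(1+g)/(r−g) = 0.62×(1+0.018)/(0.09−0.018) = 8.7661

8.77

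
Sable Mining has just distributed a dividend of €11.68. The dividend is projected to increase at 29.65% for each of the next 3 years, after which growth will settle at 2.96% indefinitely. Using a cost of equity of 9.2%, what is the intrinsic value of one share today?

Two-stage DDM. Project D₁…D_3 at 0.2965, terminal growth 0.0296, discount at r = 0.092.
D_1 = 15.1431
D_2 = 19.6331
D_3 = 25.4543
Terminal value at t=3: TV = D_4/(r−g) = 26.2077/(0.092−0.0296) = 419.9952
P₀ = 15.1431/(1+0.092)^1 + 19.6331/(1+0.092)^2 + 25.4543/(1+0.092)^3 + 419.9952/(1+0.092)^3 = 372.4139

€372.41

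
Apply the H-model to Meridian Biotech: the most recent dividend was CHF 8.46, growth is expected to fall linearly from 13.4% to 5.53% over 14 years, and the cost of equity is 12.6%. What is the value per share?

H-model: P₀ = D₀[(1+g_L) + H(g_S−g_L)]/(r−g_L), with H = 14/2 = 7.
P₀ = 8.46 × [(1+0.0553) + 7×(0.134−0.0553)] / (0.126−0.0553)
   = 8.46 × 1.6062 / 0.0707 = 192.1988

CHF 192.20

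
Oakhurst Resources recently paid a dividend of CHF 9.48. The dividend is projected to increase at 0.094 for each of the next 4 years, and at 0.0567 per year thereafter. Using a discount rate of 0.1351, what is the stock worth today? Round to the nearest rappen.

CHF 144.86

Two-stage DDM. Project D₁…D_4 at 0.094, terminal growth 0.0567, discount at r = 0.1351.
D_1 = 10.3711
D_2 = 11.3460
D_3 = 12.4125
D_4 = 13.5793
Terminal value at t=4: TV = D_5/(r−g) = 14.3493/(0.1351−0.0567) = 183.0262
P₀ = 10.3711/(1+0.1351)^1 + 11.3460/(1+0.1351)^2 + 12.4125/(1+0.1351)^3 + 13.5793/(1+0.1351)^4 + 183.0262/(1+0.1351)^4 = 144.8590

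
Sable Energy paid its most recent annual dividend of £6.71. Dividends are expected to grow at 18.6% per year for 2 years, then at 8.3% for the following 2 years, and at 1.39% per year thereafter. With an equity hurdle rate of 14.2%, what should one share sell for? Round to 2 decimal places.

£79.09

Three-stage DDM. Project D₁…D_4; terminal Gordon value at t=4 with g = 0.0139; discount at r = 0.142.
D_1 = 7.9581
D_2 = 9.4383
D_3 = 10.2216
D_4 = 11.0700
TV_4 = 11.2239/(0.142−0.0139) = 87.6183
P₀ = Σ Dₜ/(1+r)ᵗ + TV_4/(1+r)^4 = 79.0918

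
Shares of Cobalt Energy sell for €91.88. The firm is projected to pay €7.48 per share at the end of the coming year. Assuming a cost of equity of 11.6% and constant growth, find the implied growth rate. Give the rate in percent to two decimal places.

From P₀ = D₁/(r − g), the implied growth is g = r − D₁/P₀.
g = 0.116 − 7.48/91.88 = 0.116 − 0.08141 = 0.03459

3.46%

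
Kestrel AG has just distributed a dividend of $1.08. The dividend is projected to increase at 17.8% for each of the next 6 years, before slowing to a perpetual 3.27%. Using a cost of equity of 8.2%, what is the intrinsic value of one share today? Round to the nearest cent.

$46.49

Two-stage DDM. Project D₁…D_6 at 0.178, terminal growth 0.0327, discount at r = 0.082.
D_1 = 1.2722
D_2 = 1.4987
D_3 = 1.7655
D_4 = 2.0797
D_5 = 2.4499
D_6 = 2.8860
Terminal value at t=6: TV = D_7/(r−g) = 2.9804/(0.082−0.0327) = 60.4537
P₀ = 1.2722/(1+0.082)^1 + 1.4987/(1+0.082)^2 + 1.7655/(1+0.082)^3 + 2.0797/(1+0.082)^4 + 2.4499/(1+0.082)^5 + 2.8860/(1+0.082)^6 + 60.4537/(1+0.082)^6 = 46.4932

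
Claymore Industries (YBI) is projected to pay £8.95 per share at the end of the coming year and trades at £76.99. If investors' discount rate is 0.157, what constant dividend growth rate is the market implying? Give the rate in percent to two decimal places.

4.08%

From P₀ = D₁/(r − g), the implied growth is g = r − D₁/P₀.
g = 0.157 − 8.95/76.99 = 0.157 − 0.11625 = 0.04075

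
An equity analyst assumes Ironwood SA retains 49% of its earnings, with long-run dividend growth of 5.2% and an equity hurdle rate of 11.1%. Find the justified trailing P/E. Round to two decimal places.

Payout ratio b = 1 − 0.49 = 0.51.
Justified trailing P/E = b(1+g)/(r−g) = 0.51×(1+0.052)/(0.111−0.052) = 9.0936

9.09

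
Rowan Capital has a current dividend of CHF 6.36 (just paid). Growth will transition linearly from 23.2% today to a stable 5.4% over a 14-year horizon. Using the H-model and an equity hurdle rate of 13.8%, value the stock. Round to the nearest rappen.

CHF 174.14

H-model: P₀ = D₀[(1+g_L) + H(g_S−g_L)]/(r−g_L), with H = 14/2 = 7.
P₀ = 6.36 × [(1+0.054) + 7×(0.232−0.054)] / (0.138−0.054)
   = 6.36 × 2.3000 / 0.084 = 174.1429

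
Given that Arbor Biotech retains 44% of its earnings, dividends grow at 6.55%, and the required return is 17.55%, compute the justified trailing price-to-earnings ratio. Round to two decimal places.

5.42

Payout ratio b = 1 − 0.44 = 0.56.
Justified trailing P/E = b(1+g)/(r−g) = 0.56×(1+0.0655)/(0.1755−0.0655) = 5.4244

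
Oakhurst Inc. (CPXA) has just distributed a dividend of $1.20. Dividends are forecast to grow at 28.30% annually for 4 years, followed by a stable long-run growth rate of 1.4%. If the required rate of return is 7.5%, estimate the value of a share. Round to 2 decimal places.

$48.09

Two-stage DDM. Project D₁…D_4 at 0.283, terminal growth 0.014, discount at r = 0.075.
D_1 = 1.5396
D_2 = 1.9753
D_3 = 2.5343
D_4 = 3.2515
Terminal value at t=4: TV = D_5/(r−g) = 3.2971/(0.075−0.014) = 54.0500
P₀ = 1.5396/(1+0.075)^1 + 1.9753/(1+0.075)^2 + 2.5343/(1+0.075)^3 + 3.2515/(1+0.075)^4 + 54.0500/(1+0.075)^4 = 48.0890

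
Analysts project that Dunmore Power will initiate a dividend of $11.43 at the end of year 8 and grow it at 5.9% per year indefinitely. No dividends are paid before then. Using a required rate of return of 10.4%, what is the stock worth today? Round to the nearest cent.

$127.07

Deferred-dividend DDM. At t=7 the remaining stream is a growing perpetuity with first payment D_8 = 11.43.
V_7 = D_8/(r−g) = 11.43/(0.104−0.059) = 254.0000
P₀ = V_7/(1+r)^7 = 254.0000/(1+0.104)^7 = 127.0721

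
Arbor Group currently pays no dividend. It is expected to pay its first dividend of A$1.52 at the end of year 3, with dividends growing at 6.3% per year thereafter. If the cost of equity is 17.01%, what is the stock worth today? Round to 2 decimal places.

Deferred-dividend DDM. At t=2 the remaining stream is a growing perpetuity with first payment D_3 = 1.52.
V_2 = D_3/(r−g) = 1.52/(0.1701−0.063) = 14.1923
P₀ = V_2/(1+r)^2 = 14.1923/(1+0.1701)^2 = 10.3659

A$10.37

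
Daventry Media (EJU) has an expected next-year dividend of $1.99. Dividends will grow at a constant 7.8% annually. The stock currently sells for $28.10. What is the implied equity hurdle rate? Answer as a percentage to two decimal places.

14.88%

Rearranging the constant-growth DDM: r = D₁/P₀ + g.
r = 1.9900 / 28.10 + 0.078 = 0.07082 + 0.078 = 0.14882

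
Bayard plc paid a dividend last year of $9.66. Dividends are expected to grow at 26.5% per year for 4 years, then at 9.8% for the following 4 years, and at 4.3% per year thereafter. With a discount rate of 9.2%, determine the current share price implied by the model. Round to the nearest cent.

$505.60

Three-stage DDM. Project D₁…D_8; terminal Gordon value at t=8 with g = 0.043; discount at r = 0.092.
D_1 = 12.2199
D_2 = 15.4582
D_3 = 19.5546
D_4 = 24.7366
D_5 = 27.1607
D_6 = 29.8225
D_7 = 32.7451
D_8 = 35.9541
TV_8 = 37.5001/(0.092−0.043) = 765.3090
P₀ = Σ Dₜ/(1+r)ᵗ + TV_8/(1+r)^8 = 505.6026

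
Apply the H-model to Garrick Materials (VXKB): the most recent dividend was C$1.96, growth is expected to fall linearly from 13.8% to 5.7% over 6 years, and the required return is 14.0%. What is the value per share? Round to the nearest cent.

H-model: P₀ = D₀[(1+g_L) + H(g_S−g_L)]/(r−g_L), with H = 6/2 = 3.
P₀ = 1.96 × [(1+0.057) + 3×(0.138−0.057)] / (0.14−0.057)
   = 1.96 × 1.3000 / 0.083 = 30.6988

C$30.70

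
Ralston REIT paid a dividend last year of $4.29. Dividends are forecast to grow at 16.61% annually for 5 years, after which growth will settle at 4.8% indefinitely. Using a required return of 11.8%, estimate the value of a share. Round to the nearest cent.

$103.67

Two-stage DDM. Project D₁…D_5 at 0.1661, terminal growth 0.048, discount at r = 0.118.
D_1 = 5.0026
D_2 = 5.8335
D_3 = 6.8024
D_4 = 7.9323
D_5 = 9.2499
Terminal value at t=5: TV = D_6/(r−g) = 9.6939/(0.118−0.048) = 138.4840
P₀ = 5.0026/(1+0.118)^1 + 5.8335/(1+0.118)^2 + 6.8024/(1+0.118)^3 + 7.9323/(1+0.118)^4 + 9.2499/(1+0.118)^5 + 138.4840/(1+0.118)^5 = 103.6675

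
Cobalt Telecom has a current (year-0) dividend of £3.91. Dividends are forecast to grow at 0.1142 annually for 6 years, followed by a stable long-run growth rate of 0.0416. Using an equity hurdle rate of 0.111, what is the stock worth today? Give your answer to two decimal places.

£83.40

Two-stage DDM. Project D₁…D_6 at 0.1142, terminal growth 0.0416, discount at r = 0.111.
D_1 = 4.3565
D_2 = 4.8540
D_3 = 5.4084
D_4 = 6.0260
D_5 = 6.7142
D_6 = 7.4809
Terminal value at t=6: TV = D_7/(r−g) = 7.7921/(0.111−0.0416) = 112.2787
P₀ = 4.3565/(1+0.111)^1 + 4.8540/(1+0.111)^2 + 5.4084/(1+0.111)^3 + 6.0260/(1+0.111)^4 + 6.7142/(1+0.111)^5 + 7.4809/(1+0.111)^6 + 112.2787/(1+0.111)^6 = 83.4029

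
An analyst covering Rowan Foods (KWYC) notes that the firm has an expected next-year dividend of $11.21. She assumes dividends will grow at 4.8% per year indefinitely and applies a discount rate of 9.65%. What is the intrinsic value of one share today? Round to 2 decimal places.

Gordon growth model: P₀ = D₁/(r − g), with D₁ = 11.21 given directly.
P₀ = 11.2100 / (0.0965 − 0.048) = 11.2100 / 0.0485 = 231.1340

$231.13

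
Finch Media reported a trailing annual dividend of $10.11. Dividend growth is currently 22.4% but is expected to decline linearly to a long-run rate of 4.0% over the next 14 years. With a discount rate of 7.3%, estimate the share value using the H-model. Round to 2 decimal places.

$713.21

H-model: P₀ = D₀[(1+g_L) + H(g_S−g_L)]/(r−g_L), with H = 14/2 = 7.
P₀ = 10.11 × [(1+0.04) + 7×(0.224−0.04)] / (0.073−0.04)
   = 10.11 × 2.3280 / 0.033 = 713.2145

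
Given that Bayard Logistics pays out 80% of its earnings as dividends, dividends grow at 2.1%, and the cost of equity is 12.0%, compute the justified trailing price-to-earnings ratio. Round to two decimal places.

8.25

Justified trailing P/E = b(1+g)/(r−g) = 0.80×(1+0.021)/(0.12−0.021) = 8.2505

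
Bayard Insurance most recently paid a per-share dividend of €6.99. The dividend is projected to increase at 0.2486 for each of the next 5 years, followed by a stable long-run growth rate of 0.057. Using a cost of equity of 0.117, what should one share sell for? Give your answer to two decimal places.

Two-stage DDM. Project D₁…D_5 at 0.2486, terminal growth 0.057, discount at r = 0.117.
D_1 = 8.7277
D_2 = 10.8974
D_3 = 13.6065
D_4 = 16.9891
D_5 = 21.2126
Terminal value at t=5: TV = D_6/(r−g) = 22.4217/(0.117−0.057) = 373.6952
P₀ = 8.7277/(1+0.117)^1 + 10.8974/(1+0.117)^2 + 13.6065/(1+0.117)^3 + 16.9891/(1+0.117)^4 + 21.2126/(1+0.117)^5 + 373.6952/(1+0.117)^5 = 264.3307

€264.33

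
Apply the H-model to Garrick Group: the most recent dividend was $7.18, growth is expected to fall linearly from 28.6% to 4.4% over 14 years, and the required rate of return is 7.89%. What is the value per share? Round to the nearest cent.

$563.29

H-model: P₀ = D₀[(1+g_L) + H(g_S−g_L)]/(r−g_L), with H = 14/2 = 7.
P₀ = 7.18 × [(1+0.044) + 7×(0.286−0.044)] / (0.0789−0.044)
   = 7.18 × 2.7380 / 0.0349 = 563.2905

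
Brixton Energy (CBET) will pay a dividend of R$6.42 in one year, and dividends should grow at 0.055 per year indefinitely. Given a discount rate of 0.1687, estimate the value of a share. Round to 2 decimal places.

R$56.46

Gordon growth model: P₀ = D₁/(r − g), with D₁ = 6.42 given directly.
P₀ = 6.4200 / (0.1687 − 0.055) = 6.4200 / 0.1137 = 56.4644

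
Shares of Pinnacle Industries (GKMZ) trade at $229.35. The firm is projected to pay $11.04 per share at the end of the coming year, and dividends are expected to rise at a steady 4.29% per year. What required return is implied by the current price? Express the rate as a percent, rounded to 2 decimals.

9.10%

Rearranging the constant-growth DDM: r = D₁/P₀ + g.
r = 11.0400 / 229.35 + 0.0429 = 0.04814 + 0.0429 = 0.09104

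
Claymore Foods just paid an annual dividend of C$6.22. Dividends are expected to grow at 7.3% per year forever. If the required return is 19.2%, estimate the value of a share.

C$56.08

Gordon growth model: P₀ = D₁/(r − g). D₁ = 6.22 × (1 + 0.073) = 6.6741.
P₀ = 6.6741 / (0.192 − 0.073) = 6.6741 / 0.119 = 56.0845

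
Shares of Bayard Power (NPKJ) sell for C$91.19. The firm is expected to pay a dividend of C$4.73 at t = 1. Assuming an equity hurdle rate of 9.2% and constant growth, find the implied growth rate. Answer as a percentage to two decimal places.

From P₀ = D₁/(r − g), the implied growth is g = r − D₁/P₀.
g = 0.092 − 4.73/91.19 = 0.092 − 0.05187 = 0.04013

4.01%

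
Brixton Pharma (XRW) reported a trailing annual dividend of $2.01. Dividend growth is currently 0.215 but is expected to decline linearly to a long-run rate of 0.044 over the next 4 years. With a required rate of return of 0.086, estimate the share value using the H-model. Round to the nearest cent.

$66.33

H-model: P₀ = D₀[(1+g_L) + H(g_S−g_L)]/(r−g_L), with H = 4/2 = 2.
P₀ = 2.01 × [(1+0.044) + 2×(0.215−0.044)] / (0.086−0.044)
   = 2.01 × 1.3860 / 0.042 = 66.3300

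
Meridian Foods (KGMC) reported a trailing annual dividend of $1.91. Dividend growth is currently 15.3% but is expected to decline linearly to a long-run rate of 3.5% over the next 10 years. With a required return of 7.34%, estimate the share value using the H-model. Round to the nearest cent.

$80.83

H-model: P₀ = D₀[(1+g_L) + H(g_S−g_L)]/(r−g_L), with H = 10/2 = 5.
P₀ = 1.91 × [(1+0.035) + 5×(0.153−0.035)] / (0.0734−0.035)
   = 1.91 × 1.6250 / 0.0384 = 80.8268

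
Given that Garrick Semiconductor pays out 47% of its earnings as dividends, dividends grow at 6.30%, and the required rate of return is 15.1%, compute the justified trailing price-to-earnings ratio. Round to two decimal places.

5.68

Justified trailing P/E = b(1+g)/(r−g) = 0.47×(1+0.063)/(0.151−0.063) = 5.6774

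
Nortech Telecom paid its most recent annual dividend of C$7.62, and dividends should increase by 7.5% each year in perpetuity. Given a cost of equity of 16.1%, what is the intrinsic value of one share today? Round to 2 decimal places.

C$95.25

Gordon growth model: P₀ = D₁/(r − g). D₁ = 7.62 × (1 + 0.075) = 8.1915.
P₀ = 8.1915 / (0.161 − 0.075) = 8.1915 / 0.086 = 95.2500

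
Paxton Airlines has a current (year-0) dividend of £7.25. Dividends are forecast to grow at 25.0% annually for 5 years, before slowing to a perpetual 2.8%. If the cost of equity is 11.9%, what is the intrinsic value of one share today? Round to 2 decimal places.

Two-stage DDM. Project D₁…D_5 at 0.25, terminal growth 0.028, discount at r = 0.119.
D_1 = 9.0625
D_2 = 11.3281
D_3 = 14.1602
D_4 = 17.7002
D_5 = 22.1252
Terminal value at t=5: TV = D_6/(r−g) = 22.7448/(0.119−0.028) = 249.9423
P₀ = 9.0625/(1+0.119)^1 + 11.3281/(1+0.119)^2 + 14.1602/(1+0.119)^3 + 17.7002/(1+0.119)^4 + 22.1252/(1+0.119)^5 + 249.9423/(1+0.119)^5 = 193.6101

£193.61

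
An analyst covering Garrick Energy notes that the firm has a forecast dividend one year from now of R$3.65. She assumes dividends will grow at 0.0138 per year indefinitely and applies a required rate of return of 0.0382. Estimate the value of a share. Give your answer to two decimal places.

R$149.59

Gordon growth model: P₀ = D₁/(r − g), with D₁ = 3.65 given directly.
P₀ = 3.6500 / (0.0382 − 0.0138) = 3.6500 / 0.0244 = 149.5902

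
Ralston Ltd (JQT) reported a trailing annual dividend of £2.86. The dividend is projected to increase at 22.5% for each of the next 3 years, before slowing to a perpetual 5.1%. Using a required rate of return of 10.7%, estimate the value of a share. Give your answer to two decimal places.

£83.28

Two-stage DDM. Project D₁…D_3 at 0.225, terminal growth 0.051, discount at r = 0.107.
D_1 = 3.5035
D_2 = 4.2918
D_3 = 5.2574
Terminal value at t=3: TV = D_4/(r−g) = 5.5256/(0.107−0.051) = 98.6709
P₀ = 3.5035/(1+0.107)^1 + 4.2918/(1+0.107)^2 + 5.2574/(1+0.107)^3 + 98.6709/(1+0.107)^3 = 83.2781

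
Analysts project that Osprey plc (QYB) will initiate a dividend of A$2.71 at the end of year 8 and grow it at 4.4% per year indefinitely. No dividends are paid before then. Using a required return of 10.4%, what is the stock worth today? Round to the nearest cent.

A$22.60

Deferred-dividend DDM. At t=7 the remaining stream is a growing perpetuity with first payment D_8 = 2.71.
V_7 = D_8/(r−g) = 2.71/(0.104−0.044) = 45.1667
P₀ = V_7/(1+r)^7 = 45.1667/(1+0.104)^7 = 22.5962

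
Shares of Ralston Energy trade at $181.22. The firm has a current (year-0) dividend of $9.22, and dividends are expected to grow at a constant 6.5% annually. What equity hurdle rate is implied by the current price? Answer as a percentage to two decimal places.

Rearranging the constant-growth DDM: r = D₁/P₀ + g.
D₁ = 9.22 × (1 + 0.065) = 9.8193.
r = 9.8193 / 181.22 + 0.065 = 0.05418 + 0.065 = 0.11918

11.92%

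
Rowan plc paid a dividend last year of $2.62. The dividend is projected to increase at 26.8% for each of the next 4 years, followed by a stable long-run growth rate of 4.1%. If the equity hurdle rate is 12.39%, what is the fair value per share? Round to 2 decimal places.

$67.60

Two-stage DDM. Project D₁…D_4 at 0.268, terminal growth 0.041, discount at r = 0.1239.
D_1 = 3.3222
D_2 = 4.2125
D_3 = 5.3414
D_4 = 6.7730
Terminal value at t=4: TV = D_5/(r−g) = 7.0506/(0.1239−0.041) = 85.0500
P₀ = 3.3222/(1+0.1239)^1 + 4.2125/(1+0.1239)^2 + 5.3414/(1+0.1239)^3 + 6.7730/(1+0.1239)^4 + 85.0500/(1+0.1239)^4 = 67.6027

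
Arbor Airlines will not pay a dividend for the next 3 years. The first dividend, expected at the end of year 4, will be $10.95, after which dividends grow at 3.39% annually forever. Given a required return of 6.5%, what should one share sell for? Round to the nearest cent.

$291.48

Deferred-dividend DDM. At t=3 the remaining stream is a growing perpetuity with first payment D_4 = 10.95.
V_3 = D_4/(r−g) = 10.95/(0.065−0.0339) = 352.0900
P₀ = V_3/(1+r)^3 = 352.0900/(1+0.065)^3 = 291.4774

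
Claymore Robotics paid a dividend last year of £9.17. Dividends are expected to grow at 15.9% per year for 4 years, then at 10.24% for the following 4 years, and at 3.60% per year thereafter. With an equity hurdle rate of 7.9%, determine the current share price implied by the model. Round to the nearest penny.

£416.00

Three-stage DDM. Project D₁…D_8; terminal Gordon value at t=8 with g = 0.036; discount at r = 0.079.
D_1 = 10.6280
D_2 = 12.3179
D_3 = 14.2764
D_4 = 16.5464
D_5 = 18.2407
D_6 = 20.1086
D_7 = 22.1677
D_8 = 24.4377
TV_8 = 25.3174/(0.079−0.036) = 588.7775
P₀ = Σ Dₜ/(1+r)ᵗ + TV_8/(1+r)^8 = 416.0006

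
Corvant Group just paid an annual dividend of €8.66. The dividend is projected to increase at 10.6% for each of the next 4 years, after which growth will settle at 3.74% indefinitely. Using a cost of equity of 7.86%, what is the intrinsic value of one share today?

€277.97

Two-stage DDM. Project D₁…D_4 at 0.106, terminal growth 0.0374, discount at r = 0.0786.
D_1 = 9.5780
D_2 = 10.5932
D_3 = 11.7161
D_4 = 12.9580
Terminal value at t=4: TV = D_5/(r−g) = 13.4426/(0.0786−0.0374) = 326.2777
P₀ = 9.5780/(1+0.0786)^1 + 10.5932/(1+0.0786)^2 + 11.7161/(1+0.0786)^3 + 12.9580/(1+0.0786)^4 + 326.2777/(1+0.0786)^4 = 277.9680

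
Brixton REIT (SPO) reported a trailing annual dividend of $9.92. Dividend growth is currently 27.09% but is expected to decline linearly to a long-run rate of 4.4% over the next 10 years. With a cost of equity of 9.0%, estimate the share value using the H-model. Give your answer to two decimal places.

H-model: P₀ = D₀[(1+g_L) + H(g_S−g_L)]/(r−g_L), with H = 10/2 = 5.
P₀ = 9.92 × [(1+0.044) + 5×(0.2709−0.044)] / (0.09−0.044)
   = 9.92 × 2.1785 / 0.046 = 469.7983

$469.80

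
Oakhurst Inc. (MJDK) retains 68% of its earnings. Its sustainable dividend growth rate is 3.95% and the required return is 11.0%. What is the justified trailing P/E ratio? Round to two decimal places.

Payout ratio b = 1 − 0.68 = 0.32.
Justified trailing P/E = b(1+g)/(r−g) = 0.32×(1+0.0395)/(0.11−0.0395) = 4.7183

4.72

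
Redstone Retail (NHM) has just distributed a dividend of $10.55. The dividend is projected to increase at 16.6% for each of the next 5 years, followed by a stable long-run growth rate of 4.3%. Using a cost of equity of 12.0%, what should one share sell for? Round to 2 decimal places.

Two-stage DDM. Project D₁…D_5 at 0.166, terminal growth 0.043, discount at r = 0.12.
D_1 = 12.3013
D_2 = 14.3433
D_3 = 16.7243
D_4 = 19.5005
D_5 = 22.7376
Terminal value at t=5: TV = D_6/(r−g) = 23.7153/(0.12−0.043) = 307.9915
P₀ = 12.3013/(1+0.12)^1 + 14.3433/(1+0.12)^2 + 16.7243/(1+0.12)^3 + 19.5005/(1+0.12)^4 + 22.7376/(1+0.12)^5 + 307.9915/(1+0.12)^5 = 234.3793

$234.38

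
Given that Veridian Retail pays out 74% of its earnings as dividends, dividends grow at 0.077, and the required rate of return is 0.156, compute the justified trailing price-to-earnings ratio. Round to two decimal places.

10.09

Justified trailing P/E = b(1+g)/(r−g) = 0.74×(1+0.077)/(0.156−0.077) = 10.0884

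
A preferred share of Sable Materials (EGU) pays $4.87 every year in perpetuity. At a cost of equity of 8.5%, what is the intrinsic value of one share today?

$57.29

Zero-growth DDM (perpetuity): P₀ = D/r = 4.87 / 0.085 = 57.2941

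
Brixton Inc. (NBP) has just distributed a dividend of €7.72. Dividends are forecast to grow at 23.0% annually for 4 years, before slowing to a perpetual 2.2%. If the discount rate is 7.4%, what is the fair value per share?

€304.86

Two-stage DDM. Project D₁…D_4 at 0.23, terminal growth 0.022, discount at r = 0.074.
D_1 = 9.4956
D_2 = 11.6796
D_3 = 14.3659
D_4 = 17.6700
Terminal value at t=4: TV = D_5/(r−g) = 18.0588/(0.074−0.022) = 347.2844
P₀ = 9.4956/(1+0.074)^1 + 11.6796/(1+0.074)^2 + 14.3659/(1+0.074)^3 + 17.6700/(1+0.074)^4 + 347.2844/(1+0.074)^4 = 304.8605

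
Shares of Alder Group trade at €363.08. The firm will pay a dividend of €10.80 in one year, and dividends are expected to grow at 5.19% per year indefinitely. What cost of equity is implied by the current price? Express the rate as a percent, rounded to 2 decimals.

8.16%

Rearranging the constant-growth DDM: r = D₁/P₀ + g.
r = 10.8000 / 363.08 + 0.0519 = 0.02975 + 0.0519 = 0.08165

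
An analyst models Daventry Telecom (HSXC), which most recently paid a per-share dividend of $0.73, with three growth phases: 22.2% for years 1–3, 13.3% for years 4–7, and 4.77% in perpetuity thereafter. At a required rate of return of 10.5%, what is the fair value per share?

$26.85

Three-stage DDM. Project D₁…D_7; terminal Gordon value at t=7 with g = 0.0477; discount at r = 0.105.
D_1 = 0.8921
D_2 = 1.0901
D_3 = 1.3321
D_4 = 1.5093
D_5 = 1.7100
D_6 = 1.9374
D_7 = 2.1951
TV_7 = 2.2998/(0.105−0.0477) = 40.1364
P₀ = Σ Dₜ/(1+r)ᵗ + TV_7/(1+r)^7 = 26.8459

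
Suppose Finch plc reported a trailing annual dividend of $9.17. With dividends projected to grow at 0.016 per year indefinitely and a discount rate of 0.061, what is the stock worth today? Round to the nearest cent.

$207.04

Gordon growth model: P₀ = D₁/(r − g). D₁ = 9.17 × (1 + 0.016) = 9.3167.
P₀ = 9.3167 / (0.061 − 0.016) = 9.3167 / 0.045 = 207.0382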